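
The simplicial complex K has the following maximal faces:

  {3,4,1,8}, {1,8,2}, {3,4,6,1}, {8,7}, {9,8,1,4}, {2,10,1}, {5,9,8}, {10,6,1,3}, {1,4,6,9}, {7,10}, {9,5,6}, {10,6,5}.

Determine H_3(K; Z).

H_3 ≅ 0.

Order the vertices as 1 < 2 < 3 < 4 < 5 < 6 < 7 < 8 < 9 < 10. Listing each simplex with vertices in this order, K has dimension 3 with simplices:

  0-simplices (10): [1], [2], [3], [4], [5], [6], [7], [8], [9], [10]
  1-simplices (25): (25 of them)
  2-simplices (20): (20 of them)
  3-simplices (5): [1,3,4,6], [1,3,4,8], [1,3,6,10], [1,4,6,9], [1,4,8,9]

giving chain groups C_0 ≅ Z^10, C_1 ≅ Z^25, C_2 ≅ Z^20, C_3 ≅ Z^5.

The boundary map ∂_1: C_1 → C_0 is given by ∂[p,q] = [q] − [p].
The 10×25 boundary matrix has rank 9 and Smith normal form diag(1,1,1,1,1,1,1,1,1).

Boundary ∂_2: C_2 → C_1 acts by ∂[p,q,r] = [q,r] − [p,r] + [p,q]. For instance
  ∂[1,4,8] = [4,8] − [1,8] + [1,4],
  ∂[3,4,8] = [4,8] − [3,8] + [3,4].
As a 25×20 matrix over Z this has rank 15, with invariant factors (1,1,1,1,1,1,1,1,1,1,1,1,1,1,1).

∂_3: C_3 → C_2 sends each 3-simplex σ to the alternating sum Σ_i (−1)^i (σ with its i-th vertex removed). For instance
  ∂[1,3,4,6] = [3,4,6] − [1,4,6] + [1,3,6] − [1,3,4],
  ∂[1,4,6,9] = [4,6,9] − [1,6,9] + [1,4,9] − [1,4,6].
The resulting 20×5 matrix has rank 5, and its Smith normal form has invariant factors (1,1,1,1,1).

Reading off H_k = ker ∂_k / im ∂_{k+1}:

  H_3: rank ker ∂_3 − rank ∂_4 = (5 − 5) − 0 = 0, and there is no ∂_4, so H_3 = 0.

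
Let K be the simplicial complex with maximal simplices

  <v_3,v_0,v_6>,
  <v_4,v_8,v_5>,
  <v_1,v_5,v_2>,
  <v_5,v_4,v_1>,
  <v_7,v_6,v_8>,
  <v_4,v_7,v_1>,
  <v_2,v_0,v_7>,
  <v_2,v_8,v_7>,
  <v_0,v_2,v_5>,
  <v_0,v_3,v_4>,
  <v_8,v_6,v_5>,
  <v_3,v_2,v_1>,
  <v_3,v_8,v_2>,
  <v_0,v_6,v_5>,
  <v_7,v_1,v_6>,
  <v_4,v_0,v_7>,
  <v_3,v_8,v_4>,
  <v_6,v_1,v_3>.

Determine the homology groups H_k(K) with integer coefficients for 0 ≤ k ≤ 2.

We work with the vertex ordering v_0 < v_1 < v_2 < v_3 < v_4 < v_5 < v_6 < v_7 < v_8. The simplices of K, each written with vertices in increasing order, are:

  0-simplices (9): [v_0], [v_1], [v_2], [v_3], [v_4], [v_5], [v_6], [v_7], [v_8]
  1-simplices (27): (27 of them)
  2-simplices (18): (18 of them)

so the chain groups are C_0 ≅ Z^9, C_1 ≅ Z^27, C_2 ≅ Z^18.

The boundary map ∂_1: C_1 → C_0 sends each edge [p,q] (with p < q) to q − p. For instance
  ∂[v_1,v_4] = [v_4] − [v_1].
This gives a 9×27 integer matrix of rank 8; reducing to Smith normal form yields diagonal entries (1,1,1,1,1,1,1,1).

∂_2: C_2 → C_1 acts by ∂[p,q,r] = [q,r] − [p,r] + [p,q]. For instance
  ∂[v_5,v_6,v_8] = [v_6,v_8] − [v_5,v_8] + [v_5,v_6],
  ∂[v_1,v_4,v_7] = [v_4,v_7] − [v_1,v_7] + [v_1,v_4].
This gives a 27×18 integer matrix of rank 17; reducing to Smith normal form yields diagonal entries (1,1,1,1,1,1,1,1,1,1,1,1,1,1,1,1,1).

Computing H_k = (kernel of ∂_k) / (image of ∂_{k+1}):

  H_0: rank C_0 − rank ∂_1 = 9 − 8 = 1, and the invariant factors of ∂_1 are all 1, so H_0 = Z.
  H_1: rank ker ∂_1 − rank ∂_2 = (27 − 8) − 17 = 2, and the invariant factors of ∂_2 are all 1, so H_1 = Z^2.
  H_2: rank ker ∂_2 − rank ∂_3 = (18 − 17) − 0 = 1, and there is no ∂_3, so H_2 = Z.

H_0 = Z,  H_1 = Z^2,  H_2 = Z.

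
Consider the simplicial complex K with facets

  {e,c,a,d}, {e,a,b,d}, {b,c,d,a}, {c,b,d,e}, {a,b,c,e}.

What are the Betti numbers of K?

Take the total order a < b < c < d < e on the vertex set. Then K (dimension 3) consists of the simplices:

  0-simplices (5): a, b, c, d, e
  1-simplices (10): ab, ac, ad, ae, bc, bd, be, cd, ce, de
  2-simplices (10): abc, abd, abe, acd, ace, ade, bcd, bce, bde, cde
  3-simplices (5): abcd, abce, abde, acde, bcde

giving chain groups C_0 ≅ Z^5, C_1 ≅ Z^10, C_2 ≅ Z^10, C_3 ≅ Z^5.

∂_1: C_1 → C_0 maps an edge to its endpoints' difference, ∂[p,q] = q − p.
The 5×10 boundary matrix has rank 4 and Smith normal form diag(1,1,1,1).

The boundary map ∂_2: C_2 → C_1 acts by ∂[p,q,r] = [q,r] − [p,r] + [p,q]. For instance
  ∂acd = cd − ad + ac,
  ∂bcd = cd − bd + bc.
As a 10×10 matrix over Z this has rank 6, with invariant factors (1,1,1,1,1,1).

The boundary map ∂_3: C_3 → C_2 sends each 3-simplex σ to the alternating sum Σ_i (−1)^i (σ with its i-th vertex removed). For instance
  ∂acde = cde − ade + ace − acd,
  ∂abde = bde − ade + abe − abd.
This gives a 10×5 integer matrix of rank 4; reducing to Smith normal form yields diagonal entries (1,1,1,1).

From H_k ≅ ker(∂_k) / im(∂_{k+1}) we obtain:

  H_0: rank C_0 − rank ∂_1 = 5 − 4 = 1, and the invariant factors of ∂_1 are all 1, so H_0 = Z.
  H_1: rank ker ∂_1 − rank ∂_2 = (10 − 4) − 6 = 0, and the invariant factors of ∂_2 are all 1, so H_1 = 0.
  H_2: rank ker ∂_2 − rank ∂_3 = (10 − 6) − 4 = 0, and the invariant factors of ∂_3 are all 1, so H_2 = 0.
  H_3: rank ker ∂_3 − rank ∂_4 = (5 − 4) − 0 = 1, and there is no ∂_4, so H_3 = Z.

As a check, the Euler characteristic is 5 − 10 + 10 − 5 = 0, which agrees with 1 − 0 + 0 − 1 = 0.
(K is a triangulation of the 3-sphere S^3.)

Hence the Betti numbers are b_0 = 1, b_1 = 0, b_2 = 0, b_3 = 1.

b_0 = 1, b_1 = 0, b_2 = 0, b_3 = 1.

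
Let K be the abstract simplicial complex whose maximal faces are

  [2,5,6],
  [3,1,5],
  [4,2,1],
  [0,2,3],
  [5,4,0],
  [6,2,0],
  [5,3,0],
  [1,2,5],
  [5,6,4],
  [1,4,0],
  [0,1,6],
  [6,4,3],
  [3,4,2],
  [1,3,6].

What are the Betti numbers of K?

b_0 = 1, b_1 = 2, b_2 = 1.

K has 7 vertices, 21 edges, 14 triangles.
rank ∂_0 = 0, rank ∂_1 = 6 ⇒ b_0 = 7 − 0 − 6 = 1; all invariant factors of ∂_1 are 1 so no torsion. So H_0 ≅ Z.
rank ∂_1 = 6, rank ∂_2 = 13 ⇒ b_1 = 21 − 6 − 13 = 2; all invariant factors of ∂_2 are 1 so no torsion. So H_1 ≅ Z^2.
rank ∂_2 = 13, rank ∂_3 = 0 ⇒ b_2 = 14 − 13 − 0 = 1. So H_2 ≅ Z.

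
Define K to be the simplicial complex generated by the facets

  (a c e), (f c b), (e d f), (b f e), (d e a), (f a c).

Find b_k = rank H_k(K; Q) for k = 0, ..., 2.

b_0 = 1, b_1 = 1, b_2 = 0.

Take the total order a < b < c < d < e < f on the vertex set. Then K (dimension 2) consists of the simplices:

  0-simplices (6): a, b, c, d, e, f
  1-simplices (12): ac, ad, ae, af, bc, be, bf, ce, cf, de, df, ef
  2-simplices (6): ace, acf, ade, bcf, bef, def

so the chain groups are C_0 ≅ Z^6, C_1 ≅ Z^12, C_2 ≅ Z^6.

∂_1: C_1 → C_0 sends each edge [p,q] (with p < q) to q − p.
This gives a 6×12 integer matrix of rank 5; reducing to Smith normal form yields diagonal entries (1,1,1,1,1).

∂_2: C_2 → C_1 acts by ∂[p,q,r] = [q,r] − [p,r] + [p,q]. For instance
  ∂ace = ce − ae + ac,
  ∂acf = cf − af + ac.
This gives a 12×6 integer matrix of rank 6; reducing to Smith normal form yields diagonal entries (1,1,1,1,1,1).

Computing H_k = (kernel of ∂_k) / (image of ∂_{k+1}):

  H_0: rank C_0 − rank ∂_1 = 6 − 5 = 1, and the invariant factors of ∂_1 are all 1, so H_0 ≅ Z.
  H_1: rank ker ∂_1 − rank ∂_2 = (12 − 5) − 6 = 1, and the invariant factors of ∂_2 are all 1, so H_1 ≅ Z.
  H_2: rank ker ∂_2 − rank ∂_3 = (6 − 6) − 0 = 0, and there is no ∂_3, so H_2 ≅ 0.

As a check, the Euler characteristic is 6 − 12 + 6 = 0, which agrees with 1 − 1 + 0 = 0.

Hence the Betti numbers are b_0 = 1, b_1 = 1, b_2 = 0.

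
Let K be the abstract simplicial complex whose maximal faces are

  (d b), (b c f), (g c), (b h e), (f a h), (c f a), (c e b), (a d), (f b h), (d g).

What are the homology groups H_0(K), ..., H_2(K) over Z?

Fix the vertex order a < b < c < d < e < f < g < h and write every simplex with vertices in increasing order. Then dim K = 2 and the simplices of K are:

  0-simplices (8): a, b, c, d, e, f, g, h
  1-simplices (15): ac, ad, af, ah, bc, bd, be, bf, bh, ce, cf, cg, dg, eh, fh
  2-simplices (6): acf, afh, bce, bcf, beh, bfh

giving chain groups C_0 ≅ Z^8, C_1 ≅ Z^15, C_2 ≅ Z^6.

Boundary ∂_1: C_1 → C_0 is given by ∂[p,q] = [q] − [p].
As a 8×15 matrix over Z this has rank 7, with invariant factors (1,1,1,1,1,1,1).

The boundary map ∂_2: C_2 → C_1 acts by ∂[p,q,r] = [q,r] − [p,r] + [p,q]. For instance
  ∂acf = cf − af + ac,
  ∂beh = eh − bh + be.
As a 15×6 matrix over Z this has rank 6, with invariant factors (1,1,1,1,1,1).

Computing H_k = (kernel of ∂_k) / (image of ∂_{k+1}):

  H_0: rank C_0 − rank ∂_1 = 8 − 7 = 1, and the invariant factors of ∂_1 are all 1, so H_0 ≅ Z.
  H_1: rank ker ∂_1 − rank ∂_2 = (15 − 7) − 6 = 2, and the invariant factors of ∂_2 are all 1, so H_1 ≅ Z^2.
  H_2: rank ker ∂_2 − rank ∂_3 = (6 − 6) − 0 = 0, and there is no ∂_3, so H_2 ≅ 0.

H_0 = Z,  H_1 = Z^2,  H_2 = 0.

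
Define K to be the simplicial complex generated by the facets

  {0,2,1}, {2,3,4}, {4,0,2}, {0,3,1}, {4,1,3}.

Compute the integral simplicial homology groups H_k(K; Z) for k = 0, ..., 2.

H_0 ≅ Z,  H_1 ≅ Z,  H_2 = 0.

K has 5 vertices, 10 edges, 5 triangles.
rank ∂_0 = 0, rank ∂_1 = 4 ⇒ b_0 = 5 − 0 − 4 = 1; all invariant factors of ∂_1 are 1 so no torsion. So H_0 ≅ Z.
rank ∂_1 = 4, rank ∂_2 = 5 ⇒ b_1 = 10 − 4 − 5 = 1; all invariant factors of ∂_2 are 1 so no torsion. So H_1 ≅ Z.
rank ∂_2 = 5, rank ∂_3 = 0 ⇒ b_2 = 5 − 5 − 0 = 0. So H_2 ≅ 0.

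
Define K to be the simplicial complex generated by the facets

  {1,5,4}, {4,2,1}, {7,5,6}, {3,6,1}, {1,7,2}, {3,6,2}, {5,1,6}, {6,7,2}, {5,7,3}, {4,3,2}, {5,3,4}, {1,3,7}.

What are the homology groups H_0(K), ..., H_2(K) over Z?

H_0 ≅ Z,  H_1 ≅ Z/2,  H_2 = 0.

K has 7 vertices, 18 edges, 12 triangles.
rank ∂_0 = 0, rank ∂_1 = 6 ⇒ b_0 = 7 − 0 − 6 = 1; all invariant factors of ∂_1 are 1 so no torsion. So H_0 ≅ Z.
rank ∂_1 = 6, rank ∂_2 = 12 ⇒ b_1 = 18 − 6 − 12 = 0; ∂_2 has invariant factor(s) [2] giving torsion. So H_1 ≅ Z/2.
rank ∂_2 = 12, rank ∂_3 = 0 ⇒ b_2 = 12 − 12 − 0 = 0. So H_2 ≅ 0.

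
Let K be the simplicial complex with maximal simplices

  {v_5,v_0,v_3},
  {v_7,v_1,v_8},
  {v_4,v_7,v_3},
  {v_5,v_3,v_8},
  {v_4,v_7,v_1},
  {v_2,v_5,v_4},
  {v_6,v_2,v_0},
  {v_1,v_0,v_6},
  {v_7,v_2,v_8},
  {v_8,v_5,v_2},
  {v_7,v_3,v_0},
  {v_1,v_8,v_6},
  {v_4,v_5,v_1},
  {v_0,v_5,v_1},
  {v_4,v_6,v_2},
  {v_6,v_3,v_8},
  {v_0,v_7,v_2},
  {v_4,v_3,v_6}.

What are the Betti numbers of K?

b_0 = 1, b_1 = 2, b_2 = 1.

Fix the vertex order v_0 < v_1 < v_2 < v_3 < v_4 < v_5 < v_6 < v_7 < v_8 and write every simplex with vertices in increasing order. Then dim K = 2 and the simplices of K are:

  0-simplices (9): [v_0], [v_1], [v_2], [v_3], [v_4], [v_5], [v_6], [v_7], [v_8]
  1-simplices (27): (27 of them)
  2-simplices (18): (18 of them)

giving chain groups C_0 ≅ Z^9, C_1 ≅ Z^27, C_2 ≅ Z^18.

∂_1: C_1 → C_0 maps an edge to its endpoints' difference, ∂[p,q] = q − p.
This gives a 9×27 integer matrix of rank 8; reducing to Smith normal form yields diagonal entries (1,1,1,1,1,1,1,1).

∂_2: C_2 → C_1 sends each 2-simplex [p,q,r] to [q,r] − [p,r] + [p,q]. For instance
  ∂[v_1,v_7,v_8] = [v_7,v_8] − [v_1,v_8] + [v_1,v_7],
  ∂[v_2,v_7,v_8] = [v_7,v_8] − [v_2,v_8] + [v_2,v_7].
This gives a 27×18 integer matrix of rank 17; reducing to Smith normal form yields diagonal entries (1,1,1,1,1,1,1,1,1,1,1,1,1,1,1,1,1).

Now H_k = ker ∂_k / im ∂_{k+1}, so:

  H_0: rank C_0 − rank ∂_1 = 9 − 8 = 1, and the invariant factors of ∂_1 are all 1, so H_0 ≅ Z.
  H_1: rank ker ∂_1 − rank ∂_2 = (27 − 8) − 17 = 2, and the invariant factors of ∂_2 are all 1, so H_1 ≅ Z^2.
  H_2: rank ker ∂_2 − rank ∂_3 = (18 − 17) − 0 = 1, and there is no ∂_3, so H_2 ≅ Z.

(K is a triangulation of the torus T^2.)

Hence the Betti numbers are b_0 = 1, b_1 = 2, b_2 = 1.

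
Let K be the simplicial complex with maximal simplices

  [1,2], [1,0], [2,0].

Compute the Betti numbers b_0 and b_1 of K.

b_0 = 1, b_1 = 1.

K has 3 vertices, 3 edges.
rank ∂_0 = 0, rank ∂_1 = 2 ⇒ b_0 = 3 − 0 − 2 = 1; all invariant factors of ∂_1 are 1 so no torsion. So H_0 = Z.
rank ∂_1 = 2, rank ∂_2 = 0 ⇒ b_1 = 3 − 2 − 0 = 1. So H_1 = Z.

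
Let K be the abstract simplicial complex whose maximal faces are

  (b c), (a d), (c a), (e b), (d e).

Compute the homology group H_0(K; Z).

We work with the vertex ordering a < b < c < d < e. The simplices of K, each written with vertices in increasing order, are:

  0-simplices (5): a, b, c, d, e
  1-simplices (5): ac, ad, bc, be, de

Hence C_0 ≅ Z^5, C_1 ≅ Z^5.

Boundary ∂_1: C_1 → C_0 is given by ∂[p,q] = [q] − [p]. For instance
  ∂be = e − b.
The 5×5 boundary matrix has rank 4 and Smith normal form diag(1,1,1,1).

Now H_k = ker ∂_k / im ∂_{k+1}, so:

  H_0: rank C_0 − rank ∂_1 = 5 − 4 = 1, and the invariant factors of ∂_1 are all 1, so H_0 = Z.

(K is a triangulation of the circle S^1.)

H_0 ≅ Z.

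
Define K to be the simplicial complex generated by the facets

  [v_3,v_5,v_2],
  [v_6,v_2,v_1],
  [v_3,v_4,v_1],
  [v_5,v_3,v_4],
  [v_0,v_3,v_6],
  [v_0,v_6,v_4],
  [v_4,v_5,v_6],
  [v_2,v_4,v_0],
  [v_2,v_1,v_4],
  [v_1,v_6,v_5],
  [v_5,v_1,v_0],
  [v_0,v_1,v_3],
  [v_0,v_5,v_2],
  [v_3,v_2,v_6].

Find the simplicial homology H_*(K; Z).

H_0 ≅ Z,  H_1 ≅ Z^2,  H_2 ≅ Z.

We work with the vertex ordering v_0 < v_1 < v_2 < v_3 < v_4 < v_5 < v_6. The simplices of K, each written with vertices in increasing order, are:

  0-simplices (7): [v_0], [v_1], [v_2], [v_3], [v_4], [v_5], [v_6]
  1-simplices (21): (21 of them)
  2-simplices (14): (14 of them)

giving chain groups C_0 ≅ Z^7, C_1 ≅ Z^21, C_2 ≅ Z^14.

Boundary ∂_1: C_1 → C_0 sends each edge [p,q] (with p < q) to q − p. For instance
  ∂[v_1,v_2] = [v_2] − [v_1].
This gives a 7×21 integer matrix of rank 6; reducing to Smith normal form yields diagonal entries (1,1,1,1,1,1).

Boundary ∂_2: C_2 → C_1 maps a triangle to the signed sum of its edges. For instance
  ∂[v_0,v_2,v_4] = [v_2,v_4] − [v_0,v_4] + [v_0,v_2],
  ∂[v_3,v_4,v_5] = [v_4,v_5] − [v_3,v_5] + [v_3,v_4].
As a 21×14 matrix over Z this has rank 13, with invariant factors (1,1,1,1,1,1,1,1,1,1,1,1,1).

Now H_k = ker ∂_k / im ∂_{k+1}, so:

  H_0: rank C_0 − rank ∂_1 = 7 − 6 = 1, and the invariant factors of ∂_1 are all 1, so H_0 ≅ Z.
  H_1: rank ker ∂_1 − rank ∂_2 = (21 − 6) − 13 = 2, and the invariant factors of ∂_2 are all 1, so H_1 ≅ Z^2.
  H_2: rank ker ∂_2 − rank ∂_3 = (14 − 13) − 0 = 1, and there is no ∂_3, so H_2 ≅ Z.

(K is a triangulation of the torus T^2.)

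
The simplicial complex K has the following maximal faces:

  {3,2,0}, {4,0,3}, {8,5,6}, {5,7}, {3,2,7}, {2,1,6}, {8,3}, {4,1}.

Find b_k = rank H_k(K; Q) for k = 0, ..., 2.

Take the total order 0 < 1 < 2 < 3 < 4 < 5 < 6 < 7 < 8 on the vertex set. Then K (dimension 2) consists of the simplices:

  0-simplices (9): [0], [1], [2], [3], [4], [5], [6], [7], [8]
  1-simplices (16): [0,2], [0,3], [0,4], [1,2], [1,4], [1,6], [2,3], [2,6], [2,7], [3,4], [3,7], [3,8], [5,6], [5,7], [5,8], [6,8]
  2-simplices (5): [0,2,3], [0,3,4], [1,2,6], [2,3,7], [5,6,8]

giving chain groups C_0 ≅ Z^9, C_1 ≅ Z^16, C_2 ≅ Z^5.

The boundary map ∂_1: C_1 → C_0 is given by ∂[p,q] = [q] − [p].
The resulting 9×16 matrix has rank 8, and its Smith normal form has invariant factors (1,1,1,1,1,1,1,1).

∂_2: C_2 → C_1 maps a triangle to the signed sum of its edges. For instance
  ∂[5,6,8] = [6,8] − [5,8] + [5,6],
  ∂[0,3,4] = [3,4] − [0,4] + [0,3].
This gives a 16×5 integer matrix of rank 5; reducing to Smith normal form yields diagonal entries (1,1,1,1,1).

Reading off H_k = ker ∂_k / im ∂_{k+1}:

  H_0: rank C_0 − rank ∂_1 = 9 − 8 = 1, and the invariant factors of ∂_1 are all 1, so H_0 ≅ Z.
  H_1: rank ker ∂_1 − rank ∂_2 = (16 − 8) − 5 = 3, and the invariant factors of ∂_2 are all 1, so H_1 ≅ Z^3.
  H_2: rank ker ∂_2 − rank ∂_3 = (5 − 5) − 0 = 0, and there is no ∂_3, so H_2 ≅ 0.

Hence the Betti numbers are b_0 = 1, b_1 = 3, b_2 = 0.

b_0 = 1, b_1 = 3, b_2 = 0.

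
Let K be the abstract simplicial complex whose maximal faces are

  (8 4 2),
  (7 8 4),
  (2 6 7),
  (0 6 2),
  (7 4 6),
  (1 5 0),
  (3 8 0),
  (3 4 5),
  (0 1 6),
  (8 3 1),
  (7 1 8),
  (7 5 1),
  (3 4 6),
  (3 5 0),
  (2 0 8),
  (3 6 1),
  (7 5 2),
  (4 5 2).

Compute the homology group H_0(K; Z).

Order the vertices as 0 < 1 < 2 < 3 < 4 < 5 < 6 < 7 < 8. Listing each simplex with vertices in this order, K has dimension 2 with simplices:

  0-simplices (9): [0], [1], [2], [3], [4], [5], [6], [7], [8]
  1-simplices (27): (27 of them)
  2-simplices (18): [0,1,5], [0,1,6], [0,2,6], [0,2,8], [0,3,5], [0,3,8], [1,3,6], [1,3,8], [1,5,7], [1,7,8], [2,4,5], [2,4,8], [2,5,7], [2,6,7], [3,4,5], [3,4,6], [4,6,7], [4,7,8]

so the chain groups are C_0 ≅ Z^9, C_1 ≅ Z^27, C_2 ≅ Z^18.

Boundary ∂_1: C_1 → C_0 sends each edge [p,q] (with p < q) to q − p. For instance
  ∂[0,3] = [3] − [0].
This gives a 9×27 integer matrix of rank 8; reducing to Smith normal form yields diagonal entries (1,1,1,1,1,1,1,1).

The boundary map ∂_2: C_2 → C_1 acts by ∂[p,q,r] = [q,r] − [p,r] + [p,q]. For instance
  ∂[2,4,5] = [4,5] − [2,5] + [2,4],
  ∂[2,4,8] = [4,8] − [2,8] + [2,4].
The 27×18 boundary matrix has rank 18 and Smith normal form diag(1,1,1,1,1,1,1,1,1,1,1,1,1,1,1,1,1,2).

From H_k ≅ ker(∂_k) / im(∂_{k+1}) we obtain:

  H_0: rank C_0 − rank ∂_1 = 9 − 8 = 1, and the invariant factors of ∂_1 are all 1, so H_0 = Z.

H_0 ≅ Z.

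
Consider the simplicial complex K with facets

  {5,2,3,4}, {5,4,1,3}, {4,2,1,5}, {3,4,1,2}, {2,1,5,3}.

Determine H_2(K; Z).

H_2 = 0.

Take the total order 1 < 2 < 3 < 4 < 5 on the vertex set. Then K (dimension 3) consists of the simplices:

  0-simplices (5): [1], [2], [3], [4], [5]
  1-simplices (10): [1,2], [1,3], [1,4], [1,5], [2,3], [2,4], [2,5], [3,4], [3,5], [4,5]
  2-simplices (10): [1,2,3], [1,2,4], [1,2,5], [1,3,4], [1,3,5], [1,4,5], [2,3,4], [2,3,5], [2,4,5], [3,4,5]
  3-simplices (5): [1,2,3,4], [1,2,3,5], [1,2,4,5], [1,3,4,5], [2,3,4,5]

so the chain groups are C_0 ≅ Z^5, C_1 ≅ Z^10, C_2 ≅ Z^10, C_3 ≅ Z^5.

∂_1: C_1 → C_0 sends each edge [p,q] (with p < q) to q − p.
The resulting 5×10 matrix has rank 4, and its Smith normal form has invariant factors (1,1,1,1).

The boundary map ∂_2: C_2 → C_1 acts by ∂[p,q,r] = [q,r] − [p,r] + [p,q]. For instance
  ∂[2,4,5] = [4,5] − [2,5] + [2,4],
  ∂[1,2,3] = [2,3] − [1,3] + [1,2].
The 10×10 boundary matrix has rank 6 and Smith normal form diag(1,1,1,1,1,1).

∂_3: C_3 → C_2 sends each 3-simplex σ to the alternating sum Σ_i (−1)^i (σ with its i-th vertex removed). For instance
  ∂[1,3,4,5] = [3,4,5] − [1,4,5] + [1,3,5] − [1,3,4],
  ∂[2,3,4,5] = [3,4,5] − [2,4,5] + [2,3,5] − [2,3,4].
The resulting 10×5 matrix has rank 4, and its Smith normal form has invariant factors (1,1,1,1).

Now H_k = ker ∂_k / im ∂_{k+1}, so:

  H_2: rank ker ∂_2 − rank ∂_3 = (10 − 6) − 4 = 0, and the invariant factors of ∂_3 are all 1, so H_2 ≅ 0.

(K is a triangulation of the 3-sphere S^3.)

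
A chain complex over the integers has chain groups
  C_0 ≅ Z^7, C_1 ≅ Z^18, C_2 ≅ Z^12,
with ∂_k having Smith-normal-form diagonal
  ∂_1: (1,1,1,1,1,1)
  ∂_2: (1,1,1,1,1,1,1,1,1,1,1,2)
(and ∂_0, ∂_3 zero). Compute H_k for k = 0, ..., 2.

H_0 = Z,  H_1 = Z/2,  H_2 = 0.

H_0: b_0 = 7 − 0 − 6 = 1; torsion from ∂_1 factors > 1: none. So H_0 = Z.
H_1: b_1 = 18 − 6 − 12 = 0; torsion from ∂_2 factors > 1: [2]. So H_1 = Z/2.
H_2: b_2 = 12 − 12 − 0 = 0; torsion from ∂_3 factors > 1: none. So H_2 = 0.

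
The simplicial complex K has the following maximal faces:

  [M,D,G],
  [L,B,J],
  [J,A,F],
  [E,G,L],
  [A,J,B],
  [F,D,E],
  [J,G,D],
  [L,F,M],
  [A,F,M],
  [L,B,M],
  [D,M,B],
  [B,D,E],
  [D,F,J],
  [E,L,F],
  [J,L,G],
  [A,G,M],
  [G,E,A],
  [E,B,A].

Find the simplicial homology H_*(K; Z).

H_0 = Z,  H_1 = Z^2,  H_2 = Z.

Fix the vertex order A < B < D < E < F < G < J < L < M and write every simplex with vertices in increasing order. Then dim K = 2 and the simplices of K are:

  0-simplices (9): A, B, D, E, F, G, J, L, M
  1-simplices (27): AB, AE, AF, AG, AJ, AM, BD, BE, BJ, BL, BM, DE, DF, DG, DJ, DM, EF, EG, EL, FJ, FL, FM, GJ, GL, GM, JL, LM
  2-simplices (18): ABE, ABJ, AEG, AFJ, AFM, AGM, BDE, BDM, BJL, BLM, DEF, DFJ, DGJ, DGM, EFL, EGL, FLM, GJL

giving chain groups C_0 ≅ Z^9, C_1 ≅ Z^27, C_2 ≅ Z^18.

Boundary ∂_1: C_1 → C_0 sends each edge [p,q] (with p < q) to q − p. For instance
  ∂DM = M − D.
As a 9×27 matrix over Z this has rank 8, with invariant factors (1,1,1,1,1,1,1,1).

∂_2: C_2 → C_1 acts by ∂[p,q,r] = [q,r] − [p,r] + [p,q]. For instance
  ∂BDE = DE − BE + BD,
  ∂BJL = JL − BL + BJ.
The resulting 27×18 matrix has rank 17, and its Smith normal form has invariant factors (1,1,1,1,1,1,1,1,1,1,1,1,1,1,1,1,1).

From H_k ≅ ker(∂_k) / im(∂_{k+1}) we obtain:

  H_0: rank C_0 − rank ∂_1 = 9 − 8 = 1, and the invariant factors of ∂_1 are all 1, so H_0 ≅ Z.
  H_1: rank ker ∂_1 − rank ∂_2 = (27 − 8) − 17 = 2, and the invariant factors of ∂_2 are all 1, so H_1 ≅ Z^2.
  H_2: rank ker ∂_2 − rank ∂_3 = (18 − 17) − 0 = 1, and there is no ∂_3, so H_2 ≅ Z.

As a check, the Euler characteristic is 9 − 27 + 18 = 0, which agrees with 1 − 2 + 1 = 0.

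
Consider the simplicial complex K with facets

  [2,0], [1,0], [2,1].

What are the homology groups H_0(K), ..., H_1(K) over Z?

H_0 = Z,  H_1 = Z.

We work with the vertex ordering 0 < 1 < 2. The simplices of K, each written with vertices in increasing order, are:

  0-simplices (3): [0], [1], [2]
  1-simplices (3): [0,1], [0,2], [1,2]

Hence C_0 ≅ Z^3, C_1 ≅ Z^3.

Boundary ∂_1: C_1 → C_0 maps an edge to its endpoints' difference, ∂[p,q] = q − p.
This gives a 3×3 integer matrix of rank 2; reducing to Smith normal form yields diagonal entries (1,1).

Computing H_k = (kernel of ∂_k) / (image of ∂_{k+1}):

  H_0: rank C_0 − rank ∂_1 = 3 − 2 = 1, and the invariant factors of ∂_1 are all 1, so H_0 = Z.
  H_1: rank ker ∂_1 − rank ∂_2 = (3 − 2) − 0 = 1, and there is no ∂_2, so H_1 = Z.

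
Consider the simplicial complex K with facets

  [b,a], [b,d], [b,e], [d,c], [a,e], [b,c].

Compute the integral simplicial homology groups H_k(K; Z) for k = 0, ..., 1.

H_0 ≅ Z,  H_1 ≅ Z^2.

K has 5 vertices, 6 edges.
rank ∂_0 = 0, rank ∂_1 = 4 ⇒ b_0 = 5 − 0 − 4 = 1; all invariant factors of ∂_1 are 1 so no torsion. So H_0 ≅ Z.
rank ∂_1 = 4, rank ∂_2 = 0 ⇒ b_1 = 6 − 4 − 0 = 2. So H_1 ≅ Z^2.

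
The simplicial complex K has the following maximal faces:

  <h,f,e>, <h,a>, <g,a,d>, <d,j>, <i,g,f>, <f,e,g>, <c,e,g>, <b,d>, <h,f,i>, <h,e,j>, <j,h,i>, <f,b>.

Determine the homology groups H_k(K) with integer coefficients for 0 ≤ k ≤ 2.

H_0 ≅ Z,  H_1 ≅ Z^3,  H_2 = 0.

We work with the vertex ordering a < b < c < d < e < f < g < h < i < j. The simplices of K, each written with vertices in increasing order, are:

  0-simplices (10): a, b, c, d, e, f, g, h, i, j
  1-simplices (20): ad, ag, ah, bd, bf, ce, cg, dg, dj, ef, eg, eh, ej, fg, fh, fi, gi, hi, hj, ij
  2-simplices (8): adg, ceg, efg, efh, ehj, fgi, fhi, hij

giving chain groups C_0 ≅ Z^10, C_1 ≅ Z^20, C_2 ≅ Z^8.

Boundary ∂_1: C_1 → C_0 sends each edge [p,q] (with p < q) to q − p. For instance
  ∂bd = d − b.
The resulting 10×20 matrix has rank 9, and its Smith normal form has invariant factors (1,1,1,1,1,1,1,1,1).

Boundary ∂_2: C_2 → C_1 acts by ∂[p,q,r] = [q,r] − [p,r] + [p,q]. For instance
  ∂ehj = hj − ej + eh,
  ∂fhi = hi − fi + fh.
The 20×8 boundary matrix has rank 8 and Smith normal form diag(1,1,1,1,1,1,1,1).

Computing H_k = (kernel of ∂_k) / (image of ∂_{k+1}):

  H_0: rank C_0 − rank ∂_1 = 10 − 9 = 1, and the invariant factors of ∂_1 are all 1, so H_0 = Z.
  H_1: rank ker ∂_1 − rank ∂_2 = (20 − 9) − 8 = 3, and the invariant factors of ∂_2 are all 1, so H_1 = Z^3.
  H_2: rank ker ∂_2 − rank ∂_3 = (8 − 8) − 0 = 0, and there is no ∂_3, so H_2 = 0.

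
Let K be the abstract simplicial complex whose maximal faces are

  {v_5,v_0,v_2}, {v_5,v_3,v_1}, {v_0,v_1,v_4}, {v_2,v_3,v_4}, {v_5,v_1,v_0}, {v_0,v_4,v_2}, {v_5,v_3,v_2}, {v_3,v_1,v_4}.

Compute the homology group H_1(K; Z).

H_1 = 0.

Order the vertices as v_0 < v_1 < v_2 < v_3 < v_4 < v_5. Listing each simplex with vertices in this order, K has dimension 2 with simplices:

  0-simplices (6): [v_0], [v_1], [v_2], [v_3], [v_4], [v_5]
  1-simplices (12): [v_0,v_1], [v_0,v_2], [v_0,v_4], [v_0,v_5], [v_1,v_3], [v_1,v_4], [v_1,v_5], [v_2,v_3], [v_2,v_4], [v_2,v_5], [v_3,v_4], [v_3,v_5]
  2-simplices (8): [v_0,v_1,v_4], [v_0,v_1,v_5], [v_0,v_2,v_4], [v_0,v_2,v_5], [v_1,v_3,v_4], [v_1,v_3,v_5], [v_2,v_3,v_4], [v_2,v_3,v_5]

Hence C_0 ≅ Z^6, C_1 ≅ Z^12, C_2 ≅ Z^8.

Boundary ∂_1: C_1 → C_0 sends each edge [p,q] (with p < q) to q − p. For instance
  ∂[v_2,v_5] = [v_5] − [v_2].
The resulting 6×12 matrix has rank 5, and its Smith normal form has invariant factors (1,1,1,1,1).

∂_2: C_2 → C_1 sends each 2-simplex [p,q,r] to [q,r] − [p,r] + [p,q]. For instance
  ∂[v_2,v_3,v_5] = [v_3,v_5] − [v_2,v_5] + [v_2,v_3],
  ∂[v_0,v_2,v_4] = [v_2,v_4] − [v_0,v_4] + [v_0,v_2].
As a 12×8 matrix over Z this has rank 7, with invariant factors (1,1,1,1,1,1,1).

Now H_k = ker ∂_k / im ∂_{k+1}, so:

  H_1: rank ker ∂_1 − rank ∂_2 = (12 − 5) − 7 = 0, and the invariant factors of ∂_2 are all 1, so H_1 ≅ 0.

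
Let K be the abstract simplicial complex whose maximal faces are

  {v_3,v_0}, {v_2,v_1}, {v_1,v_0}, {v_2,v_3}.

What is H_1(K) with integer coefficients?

We work with the vertex ordering v_0 < v_1 < v_2 < v_3. The simplices of K, each written with vertices in increasing order, are:

  0-simplices (4): [v_0], [v_1], [v_2], [v_3]
  1-simplices (4): [v_0,v_1], [v_0,v_3], [v_1,v_2], [v_2,v_3]

so the chain groups are C_0 ≅ Z^4, C_1 ≅ Z^4.

Boundary ∂_1: C_1 → C_0 maps an edge to its endpoints' difference, ∂[p,q] = q − p. For instance
  ∂[v_1,v_2] = [v_2] − [v_1].
The resulting 4×4 matrix has rank 3, and its Smith normal form has invariant factors (1,1,1).

Computing H_k = (kernel of ∂_k) / (image of ∂_{k+1}):

  H_1: rank ker ∂_1 − rank ∂_2 = (4 − 3) − 0 = 1, and there is no ∂_2, so H_1 = Z.

(K is a triangulation of the circle S^1.)

H_1 ≅ Z.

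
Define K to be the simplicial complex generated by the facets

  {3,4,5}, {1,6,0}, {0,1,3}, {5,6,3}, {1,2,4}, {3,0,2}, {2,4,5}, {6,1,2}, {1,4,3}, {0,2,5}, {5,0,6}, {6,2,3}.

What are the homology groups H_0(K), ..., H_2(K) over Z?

Take the total order 0 < 1 < 2 < 3 < 4 < 5 < 6 on the vertex set. Then K (dimension 2) consists of the simplices:

  0-simplices (7): [0], [1], [2], [3], [4], [5], [6]
  1-simplices (18): [0,1], [0,2], [0,3], [0,5], [0,6], [1,2], [1,3], [1,4], [1,6], [2,3], [2,4], [2,5], [2,6], [3,4], [3,5], [3,6], [4,5], [5,6]
  2-simplices (12): [0,1,3], [0,1,6], [0,2,3], [0,2,5], [0,5,6], [1,2,4], [1,2,6], [1,3,4], [2,3,6], [2,4,5], [3,4,5], [3,5,6]

giving chain groups C_0 ≅ Z^7, C_1 ≅ Z^18, C_2 ≅ Z^12.

The boundary map ∂_1: C_1 → C_0 is given by ∂[p,q] = [q] − [p]. For instance
  ∂[3,5] = [5] − [3].
The resulting 7×18 matrix has rank 6, and its Smith normal form has invariant factors (1,1,1,1,1,1).

The boundary map ∂_2: C_2 → C_1 maps a triangle to the signed sum of its edges. For instance
  ∂[2,3,6] = [3,6] − [2,6] + [2,3],
  ∂[0,1,6] = [1,6] − [0,6] + [0,1].
The 18×12 boundary matrix has rank 12 and Smith normal form diag(1,1,1,1,1,1,1,1,1,1,1,2).

From H_k ≅ ker(∂_k) / im(∂_{k+1}) we obtain:

  H_0: rank C_0 − rank ∂_1 = 7 − 6 = 1, and the invariant factors of ∂_1 are all 1, so H_0 ≅ Z.
  H_1: rank ker ∂_1 − rank ∂_2 = (18 − 6) − 12 = 0, and ∂_2 has invariant factor 2 > 1, so H_1 ≅ Z/2Z.
  H_2: rank ker ∂_2 − rank ∂_3 = (12 − 12) − 0 = 0, and there is no ∂_3, so H_2 ≅ 0.

As a check, the Euler characteristic is 7 − 18 + 12 = 1, which agrees with 1 − 0 + 0 = 1.
(K is a triangulation of the real projective plane RP^2.)

H_0 = Z,  H_1 = Z/2Z,  H_2 = 0.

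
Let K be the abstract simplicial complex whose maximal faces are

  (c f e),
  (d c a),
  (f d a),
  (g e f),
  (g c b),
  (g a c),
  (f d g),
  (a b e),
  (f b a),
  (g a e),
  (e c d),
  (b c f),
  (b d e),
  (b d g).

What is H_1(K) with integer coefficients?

We work with the vertex ordering a < b < c < d < e < f < g. The simplices of K, each written with vertices in increasing order, are:

  0-simplices (7): a, b, c, d, e, f, g
  1-simplices (21): ab, ac, ad, ae, af, ag, bc, bd, be, bf, bg, cd, ce, cf, cg, de, df, dg, ef, eg, fg
  2-simplices (14): abe, abf, acd, acg, adf, aeg, bcf, bcg, bde, bdg, cde, cef, dfg, efg

so the chain groups are C_0 ≅ Z^7, C_1 ≅ Z^21, C_2 ≅ Z^14.

∂_1: C_1 → C_0 maps an edge to its endpoints' difference, ∂[p,q] = q − p.
The resulting 7×21 matrix has rank 6, and its Smith normal form has invariant factors (1,1,1,1,1,1).

Boundary ∂_2: C_2 → C_1 sends each 2-simplex [p,q,r] to [q,r] − [p,r] + [p,q]. For instance
  ∂abf = bf − af + ab,
  ∂cde = de − ce + cd.
The 21×14 boundary matrix has rank 13 and Smith normal form diag(1,1,1,1,1,1,1,1,1,1,1,1,1).

From H_k ≅ ker(∂_k) / im(∂_{k+1}) we obtain:

  H_1: rank ker ∂_1 − rank ∂_2 = (21 − 6) − 13 = 2, and the invariant factors of ∂_2 are all 1, so H_1 = Z^2.

H_1 ≅ Z^2.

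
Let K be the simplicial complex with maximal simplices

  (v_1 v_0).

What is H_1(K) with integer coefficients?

K has 2 vertices, 1 edge.
rank ∂_1 = 1, rank ∂_2 = 0 ⇒ b_1 = 1 − 1 − 0 = 0. So H_1 = 0.

H_1 ≅ 0.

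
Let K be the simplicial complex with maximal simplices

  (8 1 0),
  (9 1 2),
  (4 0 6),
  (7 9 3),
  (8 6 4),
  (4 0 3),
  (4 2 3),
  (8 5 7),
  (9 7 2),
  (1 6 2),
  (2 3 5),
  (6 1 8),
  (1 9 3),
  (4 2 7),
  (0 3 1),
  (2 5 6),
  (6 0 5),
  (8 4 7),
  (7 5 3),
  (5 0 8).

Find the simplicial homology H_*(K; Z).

H_0 ≅ Z,  H_1 ≅ Z ⊕ Z_2,  H_2 = 0.

K has 10 vertices, 30 edges, 20 triangles.
rank ∂_0 = 0, rank ∂_1 = 9 ⇒ b_0 = 10 − 0 − 9 = 1; all invariant factors of ∂_1 are 1 so no torsion. So H_0 = Z.
rank ∂_1 = 9, rank ∂_2 = 20 ⇒ b_1 = 30 − 9 − 20 = 1; ∂_2 has invariant factor(s) [2] giving torsion. So H_1 = Z ⊕ Z_2.
rank ∂_2 = 20, rank ∂_3 = 0 ⇒ b_2 = 20 − 20 − 0 = 0. So H_2 = 0.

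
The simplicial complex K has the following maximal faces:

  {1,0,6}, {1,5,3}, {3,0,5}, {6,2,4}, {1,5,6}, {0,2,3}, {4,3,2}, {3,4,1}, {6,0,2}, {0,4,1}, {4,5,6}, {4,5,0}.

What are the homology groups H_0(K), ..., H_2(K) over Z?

H_0 = Z,  H_1 = Z_2,  H_2 = 0.

Order the vertices as 0 < 1 < 2 < 3 < 4 < 5 < 6. Listing each simplex with vertices in this order, K has dimension 2 with simplices:

  0-simplices (7): [0], [1], [2], [3], [4], [5], [6]
  1-simplices (18): [0,1], [0,2], [0,3], [0,4], [0,5], [0,6], [1,3], [1,4], [1,5], [1,6], [2,3], [2,4], [2,6], [3,4], [3,5], [4,5], [4,6], [5,6]
  2-simplices (12): [0,1,4], [0,1,6], [0,2,3], [0,2,6], [0,3,5], [0,4,5], [1,3,4], [1,3,5], [1,5,6], [2,3,4], [2,4,6], [4,5,6]

so the chain groups are C_0 ≅ Z^7, C_1 ≅ Z^18, C_2 ≅ Z^12.

The boundary map ∂_1: C_1 → C_0 is given by ∂[p,q] = [q] − [p]. For instance
  ∂[4,5] = [5] − [4].
The resulting 7×18 matrix has rank 6, and its Smith normal form has invariant factors (1,1,1,1,1,1).

The boundary map ∂_2: C_2 → C_1 maps a triangle to the signed sum of its edges. For instance
  ∂[1,3,4] = [3,4] − [1,4] + [1,3],
  ∂[1,3,5] = [3,5] − [1,5] + [1,3].
The resulting 18×12 matrix has rank 12, and its Smith normal form has invariant factors (1,1,1,1,1,1,1,1,1,1,1,2).

Computing H_k = (kernel of ∂_k) / (image of ∂_{k+1}):

  H_0: rank C_0 − rank ∂_1 = 7 − 6 = 1, and the invariant factors of ∂_1 are all 1, so H_0 = Z.
  H_1: rank ker ∂_1 − rank ∂_2 = (18 − 6) − 12 = 0, and ∂_2 has invariant factor 2 > 1, so H_1 = Z_2.
  H_2: rank ker ∂_2 − rank ∂_3 = (12 − 12) − 0 = 0, and there is no ∂_3, so H_2 = 0.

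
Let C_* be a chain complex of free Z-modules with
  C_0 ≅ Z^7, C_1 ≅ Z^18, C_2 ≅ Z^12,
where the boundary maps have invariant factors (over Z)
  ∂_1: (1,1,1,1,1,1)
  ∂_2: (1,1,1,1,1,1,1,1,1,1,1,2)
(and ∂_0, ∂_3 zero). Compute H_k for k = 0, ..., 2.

H_0: b_0 = 7 − 0 − 6 = 1; torsion from ∂_1 factors > 1: none. So H_0 = Z.
H_1: b_1 = 18 − 6 − 12 = 0; torsion from ∂_2 factors > 1: [2]. So H_1 = Z/2.
H_2: b_2 = 12 − 12 − 0 = 0; torsion from ∂_3 factors > 1: none. So H_2 = 0.

H_0 = Z,  H_1 = Z/2,  H_2 = 0.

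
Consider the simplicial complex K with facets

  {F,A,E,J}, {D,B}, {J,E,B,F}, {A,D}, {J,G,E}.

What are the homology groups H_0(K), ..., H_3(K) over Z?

H_0 ≅ Z,  H_1 ≅ Z,  H_2 = 0,  H_3 = 0.

Order the vertices as A < B < D < E < F < G < J. Listing each simplex with vertices in this order, K has dimension 3 with simplices:

  0-simplices (7): A, B, D, E, F, G, J
  1-simplices (13): AD, AE, AF, AJ, BD, BE, BF, BJ, EF, EG, EJ, FJ, GJ
  2-simplices (8): AEF, AEJ, AFJ, BEF, BEJ, BFJ, EFJ, EGJ
  3-simplices (2): AEFJ, BEFJ

so the chain groups are C_0 ≅ Z^7, C_1 ≅ Z^13, C_2 ≅ Z^8, C_3 ≅ Z^2.

The boundary map ∂_1: C_1 → C_0 is given by ∂[p,q] = [q] − [p]. For instance
  ∂EF = F − E.
This gives a 7×13 integer matrix of rank 6; reducing to Smith normal form yields diagonal entries (1,1,1,1,1,1).

Boundary ∂_2: C_2 → C_1 sends each 2-simplex [p,q,r] to [q,r] − [p,r] + [p,q]. For instance
  ∂AEF = EF − AF + AE,
  ∂EGJ = GJ − EJ + EG.
This gives a 13×8 integer matrix of rank 6; reducing to Smith normal form yields diagonal entries (1,1,1,1,1,1).

∂_3: C_3 → C_2 sends each 3-simplex σ to the alternating sum Σ_i (−1)^i (σ with its i-th vertex removed). For instance
  ∂BEFJ = EFJ − BFJ + BEJ − BEF,
  ∂AEFJ = EFJ − AFJ + AEJ − AEF.
The resulting 8×2 matrix has rank 2, and its Smith normal form has invariant factors (1,1).

From H_k ≅ ker(∂_k) / im(∂_{k+1}) we obtain:

  H_0: rank C_0 − rank ∂_1 = 7 − 6 = 1, and the invariant factors of ∂_1 are all 1, so H_0 = Z.
  H_1: rank ker ∂_1 − rank ∂_2 = (13 − 6) − 6 = 1, and the invariant factors of ∂_2 are all 1, so H_1 = Z.
  H_2: rank ker ∂_2 − rank ∂_3 = (8 − 6) − 2 = 0, and the invariant factors of ∂_3 are all 1, so H_2 = 0.
  H_3: rank ker ∂_3 − rank ∂_4 = (2 − 2) − 0 = 0, and there is no ∂_4, so H_3 = 0.

As a check, the Euler characteristic is 7 − 13 + 8 − 2 = 0, which agrees with 1 − 1 + 0 − 0 = 0.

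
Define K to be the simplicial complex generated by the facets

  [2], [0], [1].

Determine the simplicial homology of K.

H_0 = Z^3.

K has 3 vertices.
rank ∂_0 = 0, rank ∂_1 = 0 ⇒ b_0 = 3 − 0 − 0 = 3. So H_0 = Z^3.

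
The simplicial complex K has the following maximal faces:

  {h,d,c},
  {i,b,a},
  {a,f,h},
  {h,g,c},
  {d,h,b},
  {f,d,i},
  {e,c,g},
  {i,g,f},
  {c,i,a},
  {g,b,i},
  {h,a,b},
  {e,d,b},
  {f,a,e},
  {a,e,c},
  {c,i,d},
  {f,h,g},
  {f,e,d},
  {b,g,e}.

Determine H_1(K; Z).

H_1 = Z^2.

Take the total order a < b < c < d < e < f < g < h < i on the vertex set. Then K (dimension 2) consists of the simplices:

  0-simplices (9): a, b, c, d, e, f, g, h, i
  1-simplices (27): ab, ac, ae, af, ah, ai, bd, be, bg, bh, bi, cd, ce, cg, ch, ci, de, df, dh, di, ef, eg, fg, fh, fi, gh, gi
  2-simplices (18): abh, abi, ace, aci, aef, afh, bde, bdh, beg, bgi, cdh, cdi, ceg, cgh, def, dfi, fgh, fgi

Hence C_0 ≅ Z^9, C_1 ≅ Z^27, C_2 ≅ Z^18.

∂_1: C_1 → C_0 is given by ∂[p,q] = [q] − [p].
The 9×27 boundary matrix has rank 8 and Smith normal form diag(1,1,1,1,1,1,1,1).

Boundary ∂_2: C_2 → C_1 maps a triangle to the signed sum of its edges. For instance
  ∂beg = eg − bg + be,
  ∂cdh = dh − ch + cd.
This gives a 27×18 integer matrix of rank 17; reducing to Smith normal form yields diagonal entries (1,1,1,1,1,1,1,1,1,1,1,1,1,1,1,1,1).

Now H_k = ker ∂_k / im ∂_{k+1}, so:

  H_1: rank ker ∂_1 − rank ∂_2 = (27 − 8) − 17 = 2, and the invariant factors of ∂_2 are all 1, so H_1 = Z^2.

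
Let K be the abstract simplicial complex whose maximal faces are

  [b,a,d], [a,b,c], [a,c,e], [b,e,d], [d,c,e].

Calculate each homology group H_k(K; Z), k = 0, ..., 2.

H_0 ≅ Z,  H_1 ≅ Z,  H_2 = 0.

We work with the vertex ordering a < b < c < d < e. The simplices of K, each written with vertices in increasing order, are:

  0-simplices (5): a, b, c, d, e
  1-simplices (10): ab, ac, ad, ae, bc, bd, be, cd, ce, de
  2-simplices (5): abc, abd, ace, bde, cde

giving chain groups C_0 ≅ Z^5, C_1 ≅ Z^10, C_2 ≅ Z^5.

∂_1: C_1 → C_0 sends each edge [p,q] (with p < q) to q − p.
This gives a 5×10 integer matrix of rank 4; reducing to Smith normal form yields diagonal entries (1,1,1,1).

Boundary ∂_2: C_2 → C_1 sends each 2-simplex [p,q,r] to [q,r] − [p,r] + [p,q]. For instance
  ∂abd = bd − ad + ab,
  ∂bde = de − be + bd.
The 10×5 boundary matrix has rank 5 and Smith normal form diag(1,1,1,1,1).

Now H_k = ker ∂_k / im ∂_{k+1}, so:

  H_0: rank C_0 − rank ∂_1 = 5 − 4 = 1, and the invariant factors of ∂_1 are all 1, so H_0 = Z.
  H_1: rank ker ∂_1 − rank ∂_2 = (10 − 4) − 5 = 1, and the invariant factors of ∂_2 are all 1, so H_1 = Z.
  H_2: rank ker ∂_2 − rank ∂_3 = (5 − 5) − 0 = 0, and there is no ∂_3, so H_2 = 0.

(K is a triangulation of the Möbius band.)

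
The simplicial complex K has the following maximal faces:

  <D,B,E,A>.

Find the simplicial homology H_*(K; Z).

Order the vertices as A < B < D < E. Listing each simplex with vertices in this order, K has dimension 3 with simplices:

  0-simplices (4): A, B, D, E
  1-simplices (6): AB, AD, AE, BD, BE, DE
  2-simplices (4): ABD, ABE, ADE, BDE
  3-simplices (1): ABDE

so the chain groups are C_0 ≅ Z^4, C_1 ≅ Z^6, C_2 ≅ Z^4, C_3 ≅ Z^1.

Boundary ∂_1: C_1 → C_0 maps an edge to its endpoints' difference, ∂[p,q] = q − p. For instance
  ∂BE = E − B.
This gives a 4×6 integer matrix of rank 3; reducing to Smith normal form yields diagonal entries (1,1,1).

The boundary map ∂_2: C_2 → C_1 maps a triangle to the signed sum of its edges. For instance
  ∂BDE = DE − BE + BD,
  ∂ABD = BD − AD + AB.
The 6×4 boundary matrix has rank 3 and Smith normal form diag(1,1,1).

The boundary map ∂_3: C_3 → C_2 sends each 3-simplex σ to the alternating sum Σ_i (−1)^i (σ with its i-th vertex removed). For instance
  ∂ABDE = BDE − ADE + ABE − ABD.
The 4×1 boundary matrix has rank 1 and Smith normal form diag(1).

Now H_k = ker ∂_k / im ∂_{k+1}, so:

  H_0: rank C_0 − rank ∂_1 = 4 − 3 = 1, and the invariant factors of ∂_1 are all 1, so H_0 ≅ Z.
  H_1: rank ker ∂_1 − rank ∂_2 = (6 − 3) − 3 = 0, and the invariant factors of ∂_2 are all 1, so H_1 ≅ 0.
  H_2: rank ker ∂_2 − rank ∂_3 = (4 − 3) − 1 = 0, and the invariant factors of ∂_3 are all 1, so H_2 ≅ 0.
  H_3: rank ker ∂_3 − rank ∂_4 = (1 − 1) − 0 = 0, and there is no ∂_4, so H_3 ≅ 0.

As a check, the Euler characteristic is 4 − 6 + 4 − 1 = 1, which agrees with 1 − 0 + 0 − 0 = 1.

H_0 = Z,  H_1 = 0,  H_2 = 0,  H_3 = 0.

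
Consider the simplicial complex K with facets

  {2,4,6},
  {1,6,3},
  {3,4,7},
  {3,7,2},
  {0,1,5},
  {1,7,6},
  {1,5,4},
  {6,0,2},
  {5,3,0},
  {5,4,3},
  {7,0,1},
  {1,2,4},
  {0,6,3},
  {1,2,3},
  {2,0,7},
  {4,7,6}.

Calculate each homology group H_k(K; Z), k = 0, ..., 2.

H_0 ≅ Z,  H_1 ≅ Z^2,  H_2 ≅ Z.

Order the vertices as 0 < 1 < 2 < 3 < 4 < 5 < 6 < 7. Listing each simplex with vertices in this order, K has dimension 2 with simplices:

  0-simplices (8): [0], [1], [2], [3], [4], [5], [6], [7]
  1-simplices (24): (24 of them)
  2-simplices (16): [0,1,5], [0,1,7], [0,2,6], [0,2,7], [0,3,5], [0,3,6], [1,2,3], [1,2,4], [1,3,6], [1,4,5], [1,6,7], [2,3,7], [2,4,6], [3,4,5], [3,4,7], [4,6,7]

giving chain groups C_0 ≅ Z^8, C_1 ≅ Z^24, C_2 ≅ Z^16.

Boundary ∂_1: C_1 → C_0 sends each edge [p,q] (with p < q) to q − p. For instance
  ∂[0,5] = [5] − [0].
The 8×24 boundary matrix has rank 7 and Smith normal form diag(1,1,1,1,1,1,1).

Boundary ∂_2: C_2 → C_1 sends each 2-simplex [p,q,r] to [q,r] − [p,r] + [p,q]. For instance
  ∂[4,6,7] = [6,7] − [4,7] + [4,6],
  ∂[2,4,6] = [4,6] − [2,6] + [2,4].
As a 24×16 matrix over Z this has rank 15, with invariant factors (1,1,1,1,1,1,1,1,1,1,1,1,1,1,1).

From H_k ≅ ker(∂_k) / im(∂_{k+1}) we obtain:

  H_0: rank C_0 − rank ∂_1 = 8 − 7 = 1, and the invariant factors of ∂_1 are all 1, so H_0 ≅ Z.
  H_1: rank ker ∂_1 − rank ∂_2 = (24 − 7) − 15 = 2, and the invariant factors of ∂_2 are all 1, so H_1 ≅ Z^2.
  H_2: rank ker ∂_2 − rank ∂_3 = (16 − 15) − 0 = 1, and there is no ∂_3, so H_2 ≅ Z.

As a check, the Euler characteristic is 8 − 24 + 16 = 0, which agrees with 1 − 2 + 1 = 0.
(K is a triangulation of the torus T^2.)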